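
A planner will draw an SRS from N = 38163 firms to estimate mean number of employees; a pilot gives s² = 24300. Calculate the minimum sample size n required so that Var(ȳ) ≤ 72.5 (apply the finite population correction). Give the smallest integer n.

Without fpc, n₀ = s²/D = 24300/72.5 = 335.1724.
With fpc, (1 − n/N)·s²/n ≤ D requires n ≥ n₀/(1 + n₀/N) = 335.1724/(1 + 335.1724/38163) = 332.2543.
Rounding up, n = 333.

333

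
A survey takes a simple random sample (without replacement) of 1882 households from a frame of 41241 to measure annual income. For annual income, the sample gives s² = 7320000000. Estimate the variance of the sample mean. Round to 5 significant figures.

3.7120 × 10^6

Under SRS without replacement, Var(ȳ) = (1 − f)·s²/n with f = n/N = 1882/41241 = 0.04563420.
Var(ȳ) = (1 − 0.04563420)·7320000000/1882 = 0.95436580·3.8894793 × 10^6 = 3.711986 × 10^6.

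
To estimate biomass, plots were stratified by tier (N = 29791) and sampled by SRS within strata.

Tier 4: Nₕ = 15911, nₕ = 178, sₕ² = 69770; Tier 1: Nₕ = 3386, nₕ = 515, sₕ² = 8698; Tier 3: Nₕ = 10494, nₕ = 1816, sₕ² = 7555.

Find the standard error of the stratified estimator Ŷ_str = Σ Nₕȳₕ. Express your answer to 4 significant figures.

Var(Ŷ_str) = Σₕ Nₕ²(1 − fₕ)sₕ²/nₕ.
Tier 4: 15911²·(1 − 178/15911)·69770/178 = 9.8120045 × 10^10.
Tier 1: 3386²·(1 − 515/3386)·8698/515 = 1.6418456 × 10^8.
Tier 3: 10494²·(1 − 1816/10494)·7555/1816 = 3.788605 × 10^8.
Sum = 9.866309 × 10^10.
SE = √(9.866309 × 10^10) = 314100.

314100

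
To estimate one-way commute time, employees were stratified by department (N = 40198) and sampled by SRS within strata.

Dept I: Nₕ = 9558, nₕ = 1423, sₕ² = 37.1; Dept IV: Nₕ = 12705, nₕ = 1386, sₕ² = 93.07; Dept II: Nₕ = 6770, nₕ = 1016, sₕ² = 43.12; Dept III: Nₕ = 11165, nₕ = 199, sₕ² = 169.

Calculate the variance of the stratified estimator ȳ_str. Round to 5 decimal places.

Var(ȳ_str) = Σₕ Wₕ²(1 − fₕ)sₕ²/nₕ with Wₕ = Nₕ/N, N = 40198.
Dept I: Wₕ = 0.23777302; term = 0.23777302²·(1 − 0.14888052)·37.1/1423 = 0.0012545405.
Dept IV: Wₕ = 0.31606050; term = 0.31606050²·(1 − 0.10909091)·93.07/1386 = 0.0059761339.
Dept II: Wₕ = 0.16841634; term = 0.16841634²·(1 − 0.15007386)·43.12/1016 = 0.0010231391.
Dept III: Wₕ = 0.27775014; term = 0.27775014²·(1 − 0.01782356)·169/199 = 0.064347504.
Sum = 0.072601318.

0.07260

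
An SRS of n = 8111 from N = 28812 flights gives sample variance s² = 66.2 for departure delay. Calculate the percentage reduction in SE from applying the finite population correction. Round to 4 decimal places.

f = n/N = 8111/28812 = 0.28151465.
SE_no-fpc = √(s²/n) = 0.090342435; SE_fpc = √((1−f)s²/n) = 0.076577424.
Ratio = √(1−f) = 0.84763515. Reduction = 100·(1 − 0.84763515) = 15.2365%.

15.2365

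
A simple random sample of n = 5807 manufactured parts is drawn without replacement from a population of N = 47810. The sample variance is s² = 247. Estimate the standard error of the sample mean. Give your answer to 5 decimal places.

0.19331

Under SRS without replacement, Var(ȳ) = (1 − f)·s²/n with f = n/N = 5807/47810 = 0.12145995.
Var(ȳ) = (1 − 0.12145995)·247/5807 = 0.87854005·0.042534872 = 0.037368589.
SE(ȳ) = √(0.037368589) = 0.19331.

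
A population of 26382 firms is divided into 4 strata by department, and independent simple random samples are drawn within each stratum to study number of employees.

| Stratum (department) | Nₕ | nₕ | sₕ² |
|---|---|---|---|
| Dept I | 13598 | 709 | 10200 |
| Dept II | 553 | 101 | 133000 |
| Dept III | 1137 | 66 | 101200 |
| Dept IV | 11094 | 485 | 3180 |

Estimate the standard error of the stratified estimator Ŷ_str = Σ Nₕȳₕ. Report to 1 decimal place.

Var(Ŷ_str) = Σₕ Nₕ²(1 − fₕ)sₕ²/nₕ.
Dept I: 13598²·(1 − 709/13598)·10200/709 = 2.5214374 × 10^9.
Dept II: 553²·(1 − 101/553)·133000/101 = 3.2914998 × 10^8.
Dept III: 1137²·(1 − 66/1137)·101200/66 = 1.8671814 × 10^9.
Dept IV: 11094²·(1 − 485/11094)·3180/485 = 7.716991 × 10^8.
Sum = 5.4894679 × 10^9.
SE = √(5.4894679 × 10^9) = 74090.9.

74090.9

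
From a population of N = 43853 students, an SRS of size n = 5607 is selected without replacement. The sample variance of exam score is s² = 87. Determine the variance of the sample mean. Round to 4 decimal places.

0.0135

Under SRS without replacement, Var(ȳ) = (1 − f)·s²/n with f = n/N = 5607/43853 = 0.12785898.
Var(ȳ) = (1 − 0.12785898)·87/5607 = 0.87214102·0.015516319 = 0.013532418.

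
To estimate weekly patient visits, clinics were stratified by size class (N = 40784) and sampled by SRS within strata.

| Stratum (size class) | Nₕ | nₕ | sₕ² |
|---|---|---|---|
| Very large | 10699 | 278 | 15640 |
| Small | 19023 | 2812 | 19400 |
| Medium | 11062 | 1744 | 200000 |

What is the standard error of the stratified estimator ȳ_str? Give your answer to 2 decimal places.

Var(ȳ_str) = Σₕ Wₕ²(1 − fₕ)sₕ²/nₕ with Wₕ = Nₕ/N, N = 40784.
Very large: Wₕ = 0.26233327; term = 0.26233327²·(1 − 0.02598374)·15640/278 = 3.7710727.
Small: Wₕ = 0.46643291; term = 0.46643291²·(1 − 0.14782106)·19400/2812 = 1.2790738.
Medium: Wₕ = 0.27123382; term = 0.27123382²·(1 − 0.15765684)·200000/1744 = 7.1065733.
Sum = 12.15672.
SE = √(12.15672) = 3.49.

3.49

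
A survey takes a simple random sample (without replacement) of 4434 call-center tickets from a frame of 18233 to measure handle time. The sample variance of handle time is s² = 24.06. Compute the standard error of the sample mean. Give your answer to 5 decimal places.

Under SRS without replacement, Var(ȳ) = (1 − f)·s²/n with f = n/N = 4434/18233 = 0.24318543.
Var(ȳ) = (1 − 0.24318543)·24.06/4434 = 0.75681457·0.0054262517 = 0.0041066663.
SE(ȳ) = √(0.0041066663) = 0.06408.

0.06408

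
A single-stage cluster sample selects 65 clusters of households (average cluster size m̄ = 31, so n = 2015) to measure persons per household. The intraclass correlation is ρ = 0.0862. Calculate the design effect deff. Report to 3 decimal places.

deff = 1 + (31 − 1)·0.0862 = 1 + 2.586 = 3.586.

3.586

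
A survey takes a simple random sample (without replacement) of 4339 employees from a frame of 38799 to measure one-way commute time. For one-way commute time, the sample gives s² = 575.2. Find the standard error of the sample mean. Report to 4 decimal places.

Under SRS without replacement, Var(ȳ) = (1 − f)·s²/n with f = n/N = 4339/38799 = 0.11183278.
Var(ȳ) = (1 − 0.11183278)·575.2/4339 = 0.88816722·0.13256511 = 0.11773998.
SE(ȳ) = √(0.11773998) = 0.3431.

0.3431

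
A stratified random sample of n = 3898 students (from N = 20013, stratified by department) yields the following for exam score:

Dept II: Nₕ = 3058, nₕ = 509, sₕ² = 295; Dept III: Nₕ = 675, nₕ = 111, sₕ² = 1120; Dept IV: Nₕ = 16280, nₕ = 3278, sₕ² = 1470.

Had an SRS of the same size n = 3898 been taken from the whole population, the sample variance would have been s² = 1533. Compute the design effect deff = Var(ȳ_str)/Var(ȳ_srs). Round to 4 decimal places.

0.8143

Var(ȳ_str) = Σ Wₕ²(1−fₕ)sₕ²/nₕ with Wₕ = Nₕ/20013:
  Dept II: (3058/20013)²·(1−509/3058)·295/509 = 0.01127943
  Dept III: (675/20013)²·(1−111/675)·1120/111 = 0.0095907712
  Dept IV: (16280/20013)²·(1−3278/16280)·1470/3278 = 0.23700012
  → Var(ȳ_str) = 0.25787032.
Var(ȳ_srs) = (1 − 3898/20013)·1533/3898 = 0.31667839.
deff = 0.25787032 / 0.31667839 = 0.8143.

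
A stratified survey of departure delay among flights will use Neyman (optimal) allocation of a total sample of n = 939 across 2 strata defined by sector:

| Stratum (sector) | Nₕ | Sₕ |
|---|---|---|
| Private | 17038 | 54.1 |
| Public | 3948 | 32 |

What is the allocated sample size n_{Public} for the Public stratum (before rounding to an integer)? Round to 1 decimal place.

Neyman allocation: nₕ = n·NₕSₕ / Σⱼ NⱼSⱼ.
Σ NⱼSⱼ = 17038·54.1 + 3948·32 = 1.0480918 × 10^6.
n_{Public} = 939·3948·32 / (1.0480918 × 10^6) = 113.2.

113.2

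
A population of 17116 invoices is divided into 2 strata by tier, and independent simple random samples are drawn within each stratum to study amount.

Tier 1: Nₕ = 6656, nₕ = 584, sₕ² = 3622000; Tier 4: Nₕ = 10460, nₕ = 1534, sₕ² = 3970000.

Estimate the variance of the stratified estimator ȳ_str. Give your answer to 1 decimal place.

Var(ȳ_str) = Σₕ Wₕ²(1 − fₕ)sₕ²/nₕ with Wₕ = Nₕ/N, N = 17116.
Tier 1: Wₕ = 0.38887591; term = 0.38887591²·(1 − 0.08774038)·3622000/584 = 855.61053.
Tier 4: Wₕ = 0.61112409; term = 0.61112409²·(1 − 0.14665392)·3970000/1534 = 824.80096.
Sum = 1680.4115.

1680.4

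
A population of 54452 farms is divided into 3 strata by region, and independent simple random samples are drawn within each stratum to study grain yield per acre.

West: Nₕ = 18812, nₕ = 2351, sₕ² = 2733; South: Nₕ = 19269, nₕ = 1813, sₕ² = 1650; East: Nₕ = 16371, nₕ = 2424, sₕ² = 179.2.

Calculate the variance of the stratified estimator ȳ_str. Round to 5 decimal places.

Var(ȳ_str) = Σₕ Wₕ²(1 − fₕ)sₕ²/nₕ with Wₕ = Nₕ/N, N = 54452.
West: Wₕ = 0.34547859; term = 0.34547859²·(1 − 0.12497342)·2733/2351 = 0.1214089.
South: Wₕ = 0.35387130; term = 0.35387130²·(1 − 0.09408895)·1650/1813 = 0.10324342.
East: Wₕ = 0.30065011; term = 0.30065011²·(1 − 0.14806670)·179.2/2424 = 0.0056929023.
Sum = 0.23034522.

0.23035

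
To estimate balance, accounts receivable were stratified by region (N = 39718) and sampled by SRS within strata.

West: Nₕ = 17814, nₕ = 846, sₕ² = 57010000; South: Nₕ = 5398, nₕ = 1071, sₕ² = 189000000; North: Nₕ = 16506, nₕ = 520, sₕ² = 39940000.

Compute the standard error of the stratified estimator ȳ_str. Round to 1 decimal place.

168.4

Var(ȳ_str) = Σₕ Wₕ²(1 − fₕ)sₕ²/nₕ with Wₕ = Nₕ/N, N = 39718.
West: Wₕ = 0.44851201; term = 0.44851201²·(1 − 0.04749074)·57010000/846 = 12912.134.
South: Wₕ = 0.13590815; term = 0.13590815²·(1 − 0.19840682)·189000000/1071 = 2612.8674.
North: Wₕ = 0.41557984; term = 0.41557984²·(1 − 0.03150370)·39940000/520 = 12847.293.
Sum = 28372.294.
SE = √(28372.294) = 168.4.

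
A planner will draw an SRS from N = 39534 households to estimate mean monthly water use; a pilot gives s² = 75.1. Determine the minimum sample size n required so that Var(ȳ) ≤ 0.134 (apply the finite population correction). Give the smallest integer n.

Without fpc, n₀ = s²/D = 75.1/0.134 = 560.4478.
With fpc, (1 − n/N)·s²/n ≤ D requires n ≥ n₀/(1 + n₀/N) = 560.4478/(1 + 560.4478/39534) = 552.6138.
Rounding up, n = 553.

553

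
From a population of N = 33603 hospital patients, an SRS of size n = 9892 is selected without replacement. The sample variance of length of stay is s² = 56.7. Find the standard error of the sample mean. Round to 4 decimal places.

0.0636

Under SRS without replacement, Var(ȳ) = (1 − f)·s²/n with f = n/N = 9892/33603 = 0.29437848.
Var(ȳ) = (1 − 0.29437848)·56.7/9892 = 0.70562152·0.0057319046 = 0.0040445552.
SE(ȳ) = √(0.0040445552) = 0.0636.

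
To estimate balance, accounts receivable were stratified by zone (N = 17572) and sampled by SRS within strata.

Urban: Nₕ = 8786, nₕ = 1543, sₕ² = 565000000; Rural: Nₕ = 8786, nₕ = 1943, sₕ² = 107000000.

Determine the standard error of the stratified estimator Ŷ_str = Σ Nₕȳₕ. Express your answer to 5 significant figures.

5.1588 × 10^6

Var(Ŷ_str) = Σₕ Nₕ²(1 − fₕ)sₕ²/nₕ.
Urban: 8786²·(1 − 1543/8786)·565000000/1543 = 2.3301947 × 10^13.
Rural: 8786²·(1 − 1943/8786)·107000000/1943 = 3.3109202 × 10^12.
Sum = 2.6612867 × 10^13.
SE = √(2.6612867 × 10^13) = 5.1588 × 10^6.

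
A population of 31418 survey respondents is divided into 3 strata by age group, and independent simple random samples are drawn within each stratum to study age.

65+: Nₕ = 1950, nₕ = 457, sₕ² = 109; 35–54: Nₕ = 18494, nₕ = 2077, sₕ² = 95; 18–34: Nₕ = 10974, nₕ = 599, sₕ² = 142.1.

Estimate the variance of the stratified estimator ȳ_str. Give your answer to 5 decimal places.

0.04214

Var(ȳ_str) = Σₕ Wₕ²(1 − fₕ)sₕ²/nₕ with Wₕ = Nₕ/N, N = 31418.
65+: Wₕ = 0.06206633; term = 0.06206633²·(1 − 0.23435897)·109/457 = 7.0347334 × 10^-4.
35–54: Wₕ = 0.58864345; term = 0.58864345²·(1 − 0.11230669)·95/2077 = 0.014068723.
18–34: Wₕ = 0.34929022; term = 0.34929022²·(1 − 0.05458356)·142.1/599 = 0.027362971.
Sum = 0.042135167.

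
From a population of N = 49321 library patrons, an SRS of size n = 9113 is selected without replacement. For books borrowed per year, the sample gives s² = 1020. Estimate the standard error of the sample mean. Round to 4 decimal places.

Under SRS without replacement, Var(ȳ) = (1 − f)·s²/n with f = n/N = 9113/49321 = 0.18476917.
Var(ȳ) = (1 − 0.18476917)·1020/9113 = 0.81523083·0.11192801 = 0.091247169.
SE(ȳ) = √(0.091247169) = 0.3021.

0.3021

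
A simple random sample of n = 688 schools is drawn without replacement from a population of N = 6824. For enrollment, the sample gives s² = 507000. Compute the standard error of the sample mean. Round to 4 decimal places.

Under SRS without replacement, Var(ȳ) = (1 − f)·s²/n with f = n/N = 688/6824 = 0.10082063.
Var(ȳ) = (1 − 0.10082063)·507000/688 = 0.89917937·736.9186 = 662.622.
SE(ȳ) = √(662.622) = 25.7414.

25.7414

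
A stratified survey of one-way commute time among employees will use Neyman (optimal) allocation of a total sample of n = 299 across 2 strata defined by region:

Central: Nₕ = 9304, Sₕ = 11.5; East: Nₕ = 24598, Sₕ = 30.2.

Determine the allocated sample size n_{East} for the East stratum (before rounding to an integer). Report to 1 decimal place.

261.4

Neyman allocation: nₕ = n·NₕSₕ / Σⱼ NⱼSⱼ.
Σ NⱼSⱼ = 9304·11.5 + 24598·30.2 = 849855.6.
n_{East} = 299·24598·30.2 / 849855.6 = 261.4.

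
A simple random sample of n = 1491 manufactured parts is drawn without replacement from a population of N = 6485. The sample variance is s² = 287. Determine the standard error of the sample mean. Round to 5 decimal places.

0.38501

Under SRS without replacement, Var(ȳ) = (1 − f)·s²/n with f = n/N = 1491/6485 = 0.22991519.
Var(ȳ) = (1 − 0.22991519)·287/1491 = 0.77008481·0.19248826 = 0.14823229.
SE(ȳ) = √(0.14823229) = 0.38501.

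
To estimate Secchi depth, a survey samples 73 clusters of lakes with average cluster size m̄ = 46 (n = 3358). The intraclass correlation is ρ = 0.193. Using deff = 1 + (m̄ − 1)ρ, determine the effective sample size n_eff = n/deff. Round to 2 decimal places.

346.72

deff = 1 + (46 − 1)·0.193 = 1 + 8.685 = 9.685.
n_eff = 3358 / 9.685 = 346.72.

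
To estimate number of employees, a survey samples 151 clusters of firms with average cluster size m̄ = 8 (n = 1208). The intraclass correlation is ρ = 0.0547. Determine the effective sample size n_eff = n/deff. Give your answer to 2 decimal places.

873.53

deff = 1 + (8 − 1)·0.0547 = 1 + 0.3829 = 1.3829.
n_eff = 1208 / 1.3829 = 873.53.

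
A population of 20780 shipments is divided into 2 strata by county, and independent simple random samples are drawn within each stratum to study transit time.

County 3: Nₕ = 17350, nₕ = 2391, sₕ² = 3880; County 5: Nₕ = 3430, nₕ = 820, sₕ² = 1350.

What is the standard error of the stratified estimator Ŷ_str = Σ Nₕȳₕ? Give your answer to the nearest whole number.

Var(Ŷ_str) = Σₕ Nₕ²(1 − fₕ)sₕ²/nₕ.
County 3: 17350²·(1 − 2391/17350)·3880/2391 = 4.2116686 × 10^8.
County 5: 3430²·(1 − 820/3430)·1350/820 = 1.4738543 × 10^7.
Sum = 4.359054 × 10^8.
SE = √(4.359054 × 10^8) = 20878.

20878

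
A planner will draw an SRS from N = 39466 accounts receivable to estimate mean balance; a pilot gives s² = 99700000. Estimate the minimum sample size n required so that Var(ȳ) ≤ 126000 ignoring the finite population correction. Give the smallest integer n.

Without fpc, n₀ = s²/D = 99700000/126000 = 791.2698.
Rounding up, n = 792.

792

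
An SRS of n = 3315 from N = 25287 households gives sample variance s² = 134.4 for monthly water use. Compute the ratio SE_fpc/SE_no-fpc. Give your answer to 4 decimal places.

f = n/N = 3315/25287 = 0.13109503.
SE_no-fpc = √(s²/n) = 0.20135289; SE_fpc = √((1−f)s²/n) = 0.18769124.
Ratio = √(1−f) = 0.93215072.

0.9322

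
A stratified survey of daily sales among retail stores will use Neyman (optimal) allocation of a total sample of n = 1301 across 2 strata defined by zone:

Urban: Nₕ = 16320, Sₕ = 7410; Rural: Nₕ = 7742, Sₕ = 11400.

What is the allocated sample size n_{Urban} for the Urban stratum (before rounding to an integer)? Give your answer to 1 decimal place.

752.1

Neyman allocation: nₕ = n·NₕSₕ / Σⱼ NⱼSⱼ.
Σ NⱼSⱼ = 16320·7410 + 7742·11400 = 2.0919 × 10^8.
n_{Urban} = 1301·16320·7410 / (2.0919 × 10^8) = 752.1.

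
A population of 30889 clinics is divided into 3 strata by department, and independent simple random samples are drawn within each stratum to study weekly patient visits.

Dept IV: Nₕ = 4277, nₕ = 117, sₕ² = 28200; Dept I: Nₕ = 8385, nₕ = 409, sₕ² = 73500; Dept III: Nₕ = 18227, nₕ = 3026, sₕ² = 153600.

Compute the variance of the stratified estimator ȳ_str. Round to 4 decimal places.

31.8311

Var(ȳ_str) = Σₕ Wₕ²(1 − fₕ)sₕ²/nₕ with Wₕ = Nₕ/N, N = 30889.
Dept IV: Wₕ = 0.13846353; term = 0.13846353²·(1 − 0.02735562)·28200/117 = 4.4945698.
Dept I: Wₕ = 0.27145586; term = 0.27145586²·(1 − 0.04877758)·73500/409 = 12.596345.
Dept III: Wₕ = 0.59008061; term = 0.59008061²·(1 − 0.16601745)·153600/3026 = 14.740151.
Sum = 31.831066.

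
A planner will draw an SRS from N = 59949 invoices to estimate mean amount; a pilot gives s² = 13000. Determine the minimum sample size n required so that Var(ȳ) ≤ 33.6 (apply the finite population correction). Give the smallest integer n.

385

Without fpc, n₀ = s²/D = 13000/33.6 = 386.9048.
With fpc, (1 − n/N)·s²/n ≤ D requires n ≥ n₀/(1 + n₀/N) = 386.9048/(1 + 386.9048/59949) = 384.4238.
Rounding up, n = 385.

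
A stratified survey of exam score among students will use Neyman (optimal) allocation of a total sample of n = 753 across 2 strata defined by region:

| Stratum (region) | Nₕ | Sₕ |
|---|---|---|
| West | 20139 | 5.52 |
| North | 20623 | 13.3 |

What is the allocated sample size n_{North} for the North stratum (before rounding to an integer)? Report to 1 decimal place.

535.8

Neyman allocation: nₕ = n·NₕSₕ / Σⱼ NⱼSⱼ.
Σ NⱼSⱼ = 20139·5.52 + 20623·13.3 = 385453.18.
n_{North} = 753·20623·13.3 / 385453.18 = 535.8.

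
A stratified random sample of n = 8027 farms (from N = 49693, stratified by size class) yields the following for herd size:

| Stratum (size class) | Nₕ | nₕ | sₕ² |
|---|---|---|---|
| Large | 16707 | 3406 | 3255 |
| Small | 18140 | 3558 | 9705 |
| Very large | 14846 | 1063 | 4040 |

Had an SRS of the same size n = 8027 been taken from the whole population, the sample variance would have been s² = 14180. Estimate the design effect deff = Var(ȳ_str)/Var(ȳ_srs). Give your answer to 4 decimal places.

0.4679

Var(ȳ_str) = Σ Wₕ²(1−fₕ)sₕ²/nₕ with Wₕ = Nₕ/49693:
  Large: (16707/49693)²·(1−3406/16707)·3255/3406 = 0.086000046
  Small: (18140/49693)²·(1−3558/18140)·9705/3558 = 0.29218206
  Very large: (14846/49693)²·(1−1063/14846)·4040/1063 = 0.31492771
  → Var(ȳ_str) = 0.69310982.
Var(ȳ_srs) = (1 − 8027/49693)·14180/8027 = 1.4811859.
deff = 0.69310982 / 1.4811859 = 0.4679.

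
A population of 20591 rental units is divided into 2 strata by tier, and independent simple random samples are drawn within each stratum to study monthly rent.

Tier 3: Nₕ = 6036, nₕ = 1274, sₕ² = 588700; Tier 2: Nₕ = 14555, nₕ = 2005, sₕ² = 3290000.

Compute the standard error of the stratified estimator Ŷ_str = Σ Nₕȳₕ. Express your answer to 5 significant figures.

Var(Ŷ_str) = Σₕ Nₕ²(1 − fₕ)sₕ²/nₕ.
Tier 3: 6036²·(1 − 1274/6036)·588700/1274 = 1.3281992 × 10^10.
Tier 2: 14555²·(1 − 2005/14555)·3290000/2005 = 2.99735 × 10^11.
Sum = 3.1301699 × 10^11.
SE = √(3.1301699 × 10^11) = 559480.

559480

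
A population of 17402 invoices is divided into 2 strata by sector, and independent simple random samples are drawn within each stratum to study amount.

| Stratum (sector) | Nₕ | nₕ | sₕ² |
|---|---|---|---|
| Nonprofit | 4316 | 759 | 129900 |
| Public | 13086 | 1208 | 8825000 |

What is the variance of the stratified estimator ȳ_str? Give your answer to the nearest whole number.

3758

Var(ȳ_str) = Σₕ Wₕ²(1 − fₕ)sₕ²/nₕ with Wₕ = Nₕ/N, N = 17402.
Nonprofit: Wₕ = 0.24801747; term = 0.24801747²·(1 − 0.17585728)·129900/759 = 8.6762958.
Public: Wₕ = 0.75198253; term = 0.75198253²·(1 − 0.09231239)·8825000/1208 = 3749.7273.
Sum = 3758.4036.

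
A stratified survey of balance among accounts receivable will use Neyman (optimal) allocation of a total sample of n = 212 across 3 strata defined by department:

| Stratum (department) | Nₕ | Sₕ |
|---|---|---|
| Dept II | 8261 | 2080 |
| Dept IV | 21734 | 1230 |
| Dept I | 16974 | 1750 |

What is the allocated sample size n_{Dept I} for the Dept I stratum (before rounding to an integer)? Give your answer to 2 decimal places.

Neyman allocation: nₕ = n·NₕSₕ / Σⱼ NⱼSⱼ.
Σ NⱼSⱼ = 8261·2080 + 21734·1230 + 16974·1750 = 7.36202 × 10^7.
n_{Dept I} = 212·16974·1750 / (7.36202 × 10^7) = 85.54.

85.54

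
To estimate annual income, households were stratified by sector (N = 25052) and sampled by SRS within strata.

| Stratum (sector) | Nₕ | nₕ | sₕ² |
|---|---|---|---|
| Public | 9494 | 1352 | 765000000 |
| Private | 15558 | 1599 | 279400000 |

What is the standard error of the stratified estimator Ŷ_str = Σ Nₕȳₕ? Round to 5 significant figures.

9.0381 × 10^6

Var(Ŷ_str) = Σₕ Nₕ²(1 − fₕ)sₕ²/nₕ.
Public: 9494²·(1 − 1352/9494)·765000000/1352 = 4.3738619 × 10^13.
Private: 15558²·(1 − 1599/15558)·279400000/1599 = 3.7947748 × 10^13.
Sum = 8.1686367 × 10^13.
SE = √(8.1686367 × 10^13) = 9.0381 × 10^6.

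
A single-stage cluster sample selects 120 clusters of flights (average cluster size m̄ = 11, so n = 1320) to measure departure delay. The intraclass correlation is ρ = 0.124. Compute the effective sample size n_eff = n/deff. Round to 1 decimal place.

deff = 1 + (11 − 1)·0.124 = 1 + 1.24 = 2.24.
n_eff = 1320 / 2.24 = 589.3.

589.3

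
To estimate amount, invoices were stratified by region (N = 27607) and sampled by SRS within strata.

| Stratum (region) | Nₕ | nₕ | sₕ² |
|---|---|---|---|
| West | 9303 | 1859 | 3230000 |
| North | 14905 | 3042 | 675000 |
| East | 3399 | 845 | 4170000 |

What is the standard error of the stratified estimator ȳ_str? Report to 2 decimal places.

16.30

Var(ȳ_str) = Σₕ Wₕ²(1 − fₕ)sₕ²/nₕ with Wₕ = Nₕ/N, N = 27607.
West: Wₕ = 0.33697975; term = 0.33697975²·(1 − 0.19982801)·3230000/1859 = 157.87526.
North: Wₕ = 0.53989930; term = 0.53989930²·(1 − 0.20409259)·675000/3042 = 51.479301.
East: Wₕ = 0.12312095; term = 0.12312095²·(1 − 0.24860253)·4170000/845 = 56.209921.
Sum = 265.56448.
SE = √(265.56448) = 16.30.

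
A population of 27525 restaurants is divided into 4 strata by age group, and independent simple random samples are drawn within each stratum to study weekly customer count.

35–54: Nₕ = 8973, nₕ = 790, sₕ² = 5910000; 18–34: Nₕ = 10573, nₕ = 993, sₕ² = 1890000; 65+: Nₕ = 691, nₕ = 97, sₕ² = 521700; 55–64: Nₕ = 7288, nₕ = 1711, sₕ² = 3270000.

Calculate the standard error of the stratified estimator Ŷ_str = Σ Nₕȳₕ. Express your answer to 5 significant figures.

906630

Var(Ŷ_str) = Σₕ Nₕ²(1 − fₕ)sₕ²/nₕ.
35–54: 8973²·(1 − 790/8973)·5910000/790 = 5.4930128 × 10^11.
18–34: 10573²·(1 − 993/10573)·1890000/993 = 1.9278636 × 10^11.
65+: 691²·(1 − 97/691)·521700/97 = 2.2075655 × 10^9.
55–64: 7288²·(1 − 1711/7288)·3270000/1711 = 7.7679559 × 10^10.
Sum = 8.2197476 × 10^11.
SE = √(8.2197476 × 10^11) = 906630.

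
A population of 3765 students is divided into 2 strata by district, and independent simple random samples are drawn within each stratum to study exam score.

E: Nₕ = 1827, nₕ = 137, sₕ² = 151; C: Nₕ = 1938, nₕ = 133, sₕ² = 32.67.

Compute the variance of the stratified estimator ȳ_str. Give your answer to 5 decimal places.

0.30070

Var(ȳ_str) = Σₕ Wₕ²(1 − fₕ)sₕ²/nₕ with Wₕ = Nₕ/N, N = 3765.
E: Wₕ = 0.48525896; term = 0.48525896²·(1 − 0.07498632)·151/137 = 0.24007762.
C: Wₕ = 0.51474104; term = 0.51474104²·(1 − 0.06862745)·32.67/133 = 0.060617568.
Sum = 0.30069519.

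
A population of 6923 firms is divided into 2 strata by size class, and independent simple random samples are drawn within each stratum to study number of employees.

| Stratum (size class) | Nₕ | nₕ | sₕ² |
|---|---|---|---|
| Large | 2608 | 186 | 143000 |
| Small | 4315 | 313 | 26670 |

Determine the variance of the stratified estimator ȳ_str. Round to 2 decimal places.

Var(ȳ_str) = Σₕ Wₕ²(1 − fₕ)sₕ²/nₕ with Wₕ = Nₕ/N, N = 6923.
Large: Wₕ = 0.37671530; term = 0.37671530²·(1 − 0.07131902)·143000/186 = 101.32489.
Small: Wₕ = 0.62328470; term = 0.62328470²·(1 − 0.07253766)·26670/313 = 30.700673.
Sum = 132.02556.

132.03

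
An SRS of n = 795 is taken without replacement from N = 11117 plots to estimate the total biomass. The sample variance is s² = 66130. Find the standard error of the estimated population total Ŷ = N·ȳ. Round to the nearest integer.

Var(Ŷ) = N²·Var(ȳ) = N²·(1 − n/N)·s²/n.
f = 795/11117 = 0.07151210; Var(ȳ) = 0.92848790·66130/795 = 77.233843.
Var(Ŷ) = 11117² · 77.233843 = 9.5451522 × 10^9.
SE(Ŷ) = √(9.5451522 × 10^9) = 97699.

97699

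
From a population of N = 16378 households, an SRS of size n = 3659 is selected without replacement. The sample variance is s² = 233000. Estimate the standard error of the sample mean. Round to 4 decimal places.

Under SRS without replacement, Var(ȳ) = (1 − f)·s²/n with f = n/N = 3659/16378 = 0.22340945.
Var(ȳ) = (1 − 0.22340945)·233000/3659 = 0.77659055·63.678601 = 49.452199.
SE(ȳ) = √(49.452199) = 7.0322.

7.0322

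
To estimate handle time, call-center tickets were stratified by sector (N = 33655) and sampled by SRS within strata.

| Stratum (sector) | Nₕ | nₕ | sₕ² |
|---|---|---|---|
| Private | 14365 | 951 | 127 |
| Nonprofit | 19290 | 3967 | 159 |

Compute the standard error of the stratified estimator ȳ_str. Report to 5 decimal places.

0.18215

Var(ȳ_str) = Σₕ Wₕ²(1 − fₕ)sₕ²/nₕ with Wₕ = Nₕ/N, N = 33655.
Private: Wₕ = 0.42683108; term = 0.42683108²·(1 − 0.06620258)·127/951 = 0.022718934.
Nonprofit: Wₕ = 0.57316892; term = 0.57316892²·(1 − 0.20565060)·159/3967 = 0.01045952.
Sum = 0.033178454.
SE = √(0.033178454) = 0.18215.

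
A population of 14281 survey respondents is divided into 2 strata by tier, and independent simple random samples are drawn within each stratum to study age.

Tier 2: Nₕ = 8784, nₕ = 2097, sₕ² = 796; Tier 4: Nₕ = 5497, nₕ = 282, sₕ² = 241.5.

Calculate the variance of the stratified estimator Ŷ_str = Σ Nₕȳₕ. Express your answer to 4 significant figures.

Var(Ŷ_str) = Σₕ Nₕ²(1 − fₕ)sₕ²/nₕ.
Tier 2: 8784²·(1 − 2097/8784)·796/2097 = 2.2296582 × 10^7.
Tier 4: 5497²·(1 − 282/5497)·241.5/282 = 2.4549807 × 10^7.
Sum = 4.6846389 × 10^7.

4.685 × 10^7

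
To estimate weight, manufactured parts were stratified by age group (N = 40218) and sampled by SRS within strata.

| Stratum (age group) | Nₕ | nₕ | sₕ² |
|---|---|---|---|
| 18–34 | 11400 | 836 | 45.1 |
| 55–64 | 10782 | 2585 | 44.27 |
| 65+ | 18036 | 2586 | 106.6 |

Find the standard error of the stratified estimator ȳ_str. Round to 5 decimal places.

0.10979

Var(ȳ_str) = Σₕ Wₕ²(1 − fₕ)sₕ²/nₕ with Wₕ = Nₕ/N, N = 40218.
18–34: Wₕ = 0.28345517; term = 0.28345517²·(1 − 0.07333333)·45.1/836 = 0.0040166369.
55–64: Wₕ = 0.26808892; term = 0.26808892²·(1 − 0.23975144)·44.27/2585 = 9.357553 × 10^-4.
65+: Wₕ = 0.44845592; term = 0.44845592²·(1 − 0.14337991)·106.6/2586 = 0.0071016041.
Sum = 0.012053996.
SE = √(0.012053996) = 0.10979.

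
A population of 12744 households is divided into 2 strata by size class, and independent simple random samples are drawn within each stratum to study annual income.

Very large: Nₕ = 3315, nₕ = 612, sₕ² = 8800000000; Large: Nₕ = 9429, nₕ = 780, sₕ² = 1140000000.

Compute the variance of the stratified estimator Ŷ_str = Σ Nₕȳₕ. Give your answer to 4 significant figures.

2.480 × 10^14

Var(Ŷ_str) = Σₕ Nₕ²(1 − fₕ)sₕ²/nₕ.
Very large: 3315²·(1 − 612/3315)·8800000000/612 = 1.28843 × 10^14.
Large: 9429²·(1 − 780/9429)·1140000000/780 = 1.1919054 × 10^14.
Sum = 2.4803354 × 10^14.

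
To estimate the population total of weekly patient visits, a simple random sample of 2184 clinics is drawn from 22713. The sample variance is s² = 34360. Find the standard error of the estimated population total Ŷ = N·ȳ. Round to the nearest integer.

Var(Ŷ) = N²·Var(ȳ) = N²·(1 − n/N)·s²/n.
f = 2184/22713 = 0.09615639; Var(ȳ) = 0.90384361·34360/2184 = 14.219811.
Var(Ŷ) = 22713² · 14.219811 = 7.3357213 × 10^9.
SE(Ŷ) = √(7.3357213 × 10^9) = 85649.

85649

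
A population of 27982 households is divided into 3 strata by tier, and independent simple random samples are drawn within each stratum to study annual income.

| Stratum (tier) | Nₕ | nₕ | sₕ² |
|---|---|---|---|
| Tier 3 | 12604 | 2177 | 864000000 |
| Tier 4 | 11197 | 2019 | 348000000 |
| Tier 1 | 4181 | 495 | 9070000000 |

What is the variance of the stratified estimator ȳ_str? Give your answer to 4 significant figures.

449900

Var(ȳ_str) = Σₕ Wₕ²(1 − fₕ)sₕ²/nₕ with Wₕ = Nₕ/N, N = 27982.
Tier 3: Wₕ = 0.45043242; term = 0.45043242²·(1 − 0.17272295)·864000000/2177 = 66614.01.
Tier 4: Wₕ = 0.40015010; term = 0.40015010²·(1 − 0.18031616)·348000000/2019 = 22622.216.
Tier 1: Wₕ = 0.14941748; term = 0.14941748²·(1 − 0.11839273)·9070000000/495 = 360645.14.
Sum = 449881.37.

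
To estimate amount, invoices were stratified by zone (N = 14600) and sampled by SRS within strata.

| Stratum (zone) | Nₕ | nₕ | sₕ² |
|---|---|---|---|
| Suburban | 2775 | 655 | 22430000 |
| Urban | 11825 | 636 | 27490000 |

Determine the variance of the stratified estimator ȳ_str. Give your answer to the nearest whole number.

Var(ȳ_str) = Σₕ Wₕ²(1 − fₕ)sₕ²/nₕ with Wₕ = Nₕ/N, N = 14600.
Suburban: Wₕ = 0.19006849; term = 0.19006849²·(1 − 0.23603604)·22430000/655 = 945.10728.
Urban: Wₕ = 0.80993151; term = 0.80993151²·(1 − 0.05378436)·27490000/636 = 26828.991.
Sum = 27774.098.

27774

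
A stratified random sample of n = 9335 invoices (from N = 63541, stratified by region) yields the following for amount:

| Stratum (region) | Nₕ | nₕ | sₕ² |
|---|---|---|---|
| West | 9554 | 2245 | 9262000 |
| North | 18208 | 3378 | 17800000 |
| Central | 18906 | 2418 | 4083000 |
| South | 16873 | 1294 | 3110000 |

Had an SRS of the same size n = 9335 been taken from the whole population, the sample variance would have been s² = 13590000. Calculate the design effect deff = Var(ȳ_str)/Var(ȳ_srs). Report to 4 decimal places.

0.5722

Var(ȳ_str) = Σ Wₕ²(1−fₕ)sₕ²/nₕ with Wₕ = Nₕ/63541:
  West: (9554/63541)²·(1−2245/9554)·9262000/2245 = 71.354857
  North: (18208/63541)²·(1−3378/18208)·17800000/3378 = 352.41604
  Central: (18906/63541)²·(1−2418/18906)·4083000/2418 = 130.37149
  South: (16873/63541)²·(1−1294/16873)·3110000/1294 = 156.47678
  → Var(ȳ_str) = 710.61917.
Var(ȳ_srs) = (1 − 9335/63541)·13590000/9335 = 1241.9338.
deff = 710.61917 / 1241.9338 = 0.5722.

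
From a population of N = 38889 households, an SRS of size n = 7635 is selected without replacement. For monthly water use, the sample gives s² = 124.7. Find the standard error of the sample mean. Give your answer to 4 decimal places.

0.1146

Under SRS without replacement, Var(ȳ) = (1 − f)·s²/n with f = n/N = 7635/38889 = 0.19632801.
Var(ȳ) = (1 − 0.19632801)·124.7/7635 = 0.80367199·0.016332678 = 0.013126116.
SE(ȳ) = √(0.013126116) = 0.1146.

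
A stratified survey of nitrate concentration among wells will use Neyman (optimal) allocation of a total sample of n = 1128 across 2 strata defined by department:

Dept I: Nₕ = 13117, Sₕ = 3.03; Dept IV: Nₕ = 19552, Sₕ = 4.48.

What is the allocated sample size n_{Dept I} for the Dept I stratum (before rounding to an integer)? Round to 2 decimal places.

352.07

Neyman allocation: nₕ = n·NₕSₕ / Σⱼ NⱼSⱼ.
Σ NⱼSⱼ = 13117·3.03 + 19552·4.48 = 127337.47.
n_{Dept I} = 1128·13117·3.03 / 127337.47 = 352.07.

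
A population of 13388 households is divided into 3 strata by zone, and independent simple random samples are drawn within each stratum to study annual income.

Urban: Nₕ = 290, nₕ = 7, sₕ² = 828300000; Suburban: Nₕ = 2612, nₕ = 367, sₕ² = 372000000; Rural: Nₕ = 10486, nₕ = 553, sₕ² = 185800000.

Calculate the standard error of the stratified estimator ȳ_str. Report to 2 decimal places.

531.59

Var(ȳ_str) = Σₕ Wₕ²(1 − fₕ)sₕ²/nₕ with Wₕ = Nₕ/N, N = 13388.
Urban: Wₕ = 0.02166119; term = 0.02166119²·(1 − 0.02413793)·828300000/7 = 54180.455.
Suburban: Wₕ = 0.19510009; term = 0.19510009²·(1 − 0.14050536)·372000000/367 = 33161.563.
Rural: Wₕ = 0.78323872; term = 0.78323872²·(1 − 0.05273698)·185800000/553 = 195244.79.
Sum = 282586.81.
SE = √(282586.81) = 531.59.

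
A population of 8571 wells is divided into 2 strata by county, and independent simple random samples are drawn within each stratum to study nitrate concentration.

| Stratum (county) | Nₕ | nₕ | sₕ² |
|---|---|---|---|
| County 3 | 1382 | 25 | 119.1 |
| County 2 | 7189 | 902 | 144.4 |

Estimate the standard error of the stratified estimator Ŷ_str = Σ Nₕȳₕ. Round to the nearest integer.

4021

Var(Ŷ_str) = Σₕ Nₕ²(1 − fₕ)sₕ²/nₕ.
County 3: 1382²·(1 − 25/1382)·119.1/25 = 8.9342817 × 10^6.
County 2: 7189²·(1 − 902/7189)·144.4/902 = 7.2355675 × 10^6.
Sum = 1.6169849 × 10^7.
SE = √(1.6169849 × 10^7) = 4021.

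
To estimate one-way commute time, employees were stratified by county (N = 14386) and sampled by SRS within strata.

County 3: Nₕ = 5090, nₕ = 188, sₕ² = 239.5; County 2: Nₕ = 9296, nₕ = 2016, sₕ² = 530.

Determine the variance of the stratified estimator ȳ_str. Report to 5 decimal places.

Var(ȳ_str) = Σₕ Wₕ²(1 − fₕ)sₕ²/nₕ with Wₕ = Nₕ/N, N = 14386.
County 3: Wₕ = 0.35381621; term = 0.35381621²·(1 − 0.03693517)·239.5/188 = 0.15358848.
County 2: Wₕ = 0.64618379; term = 0.64618379²·(1 − 0.21686747)·530/2016 = 0.085967189.
Sum = 0.23955567.

0.23956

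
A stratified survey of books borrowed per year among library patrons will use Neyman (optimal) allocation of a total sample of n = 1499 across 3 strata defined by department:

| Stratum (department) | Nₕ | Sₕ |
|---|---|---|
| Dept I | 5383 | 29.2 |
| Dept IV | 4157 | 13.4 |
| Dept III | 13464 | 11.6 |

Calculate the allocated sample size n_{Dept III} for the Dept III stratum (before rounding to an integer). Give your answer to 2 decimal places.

634.34

Neyman allocation: nₕ = n·NₕSₕ / Σⱼ NⱼSⱼ.
Σ NⱼSⱼ = 5383·29.2 + 4157·13.4 + 13464·11.6 = 369069.8.
n_{Dept III} = 1499·13464·11.6 / 369069.8 = 634.34.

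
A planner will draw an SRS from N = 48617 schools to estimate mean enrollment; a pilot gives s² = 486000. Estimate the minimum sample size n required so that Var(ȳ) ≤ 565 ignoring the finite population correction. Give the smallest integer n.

Without fpc, n₀ = s²/D = 486000/565 = 860.1770.
Rounding up, n = 861.

861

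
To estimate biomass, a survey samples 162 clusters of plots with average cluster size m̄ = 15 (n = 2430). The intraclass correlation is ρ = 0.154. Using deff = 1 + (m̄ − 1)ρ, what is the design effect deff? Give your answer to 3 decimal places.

3.156

deff = 1 + (15 − 1)·0.154 = 1 + 2.156 = 3.156.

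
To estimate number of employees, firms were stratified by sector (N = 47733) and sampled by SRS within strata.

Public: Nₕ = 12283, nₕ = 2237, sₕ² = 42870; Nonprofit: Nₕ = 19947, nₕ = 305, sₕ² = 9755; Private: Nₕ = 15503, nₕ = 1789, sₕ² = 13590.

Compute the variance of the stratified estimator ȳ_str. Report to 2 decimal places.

Var(ȳ_str) = Σₕ Wₕ²(1 − fₕ)sₕ²/nₕ with Wₕ = Nₕ/N, N = 47733.
Public: Wₕ = 0.25732722; term = 0.25732722²·(1 − 0.18212163)·42870/2237 = 1.0378812.
Nonprofit: Wₕ = 0.41788700; term = 0.41788700²·(1 − 0.01529052)·9755/305 = 5.4998807.
Private: Wₕ = 0.32478579; term = 0.32478579²·(1 − 0.11539702)·13590/1789 = 0.70884544.
Sum = 7.2466073.

7.25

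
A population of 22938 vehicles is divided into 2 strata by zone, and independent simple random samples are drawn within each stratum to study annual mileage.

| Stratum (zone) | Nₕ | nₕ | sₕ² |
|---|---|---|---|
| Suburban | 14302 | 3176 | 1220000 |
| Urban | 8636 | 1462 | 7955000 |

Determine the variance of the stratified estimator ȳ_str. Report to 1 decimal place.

756.9

Var(ȳ_str) = Σₕ Wₕ²(1 − fₕ)sₕ²/nₕ with Wₕ = Nₕ/N, N = 22938.
Suburban: Wₕ = 0.62350684; term = 0.62350684²·(1 − 0.22206684)·1220000/3176 = 116.1727.
Urban: Wₕ = 0.37649316; term = 0.37649316²·(1 − 0.16929134)·7955000/1462 = 640.70147.
Sum = 756.87417.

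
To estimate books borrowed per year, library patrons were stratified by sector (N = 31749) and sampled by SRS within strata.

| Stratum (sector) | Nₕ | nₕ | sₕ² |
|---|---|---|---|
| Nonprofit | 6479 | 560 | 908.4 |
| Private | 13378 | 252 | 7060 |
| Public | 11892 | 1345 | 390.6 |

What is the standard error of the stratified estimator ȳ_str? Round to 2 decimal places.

Var(ȳ_str) = Σₕ Wₕ²(1 − fₕ)sₕ²/nₕ with Wₕ = Nₕ/N, N = 31749.
Nonprofit: Wₕ = 0.20406942; term = 0.20406942²·(1 − 0.08643309)·908.4/560 = 0.06171423.
Private: Wₕ = 0.42136760; term = 0.42136760²·(1 − 0.01883690)·7060/252 = 4.8805375.
Public: Wₕ = 0.37456298; term = 0.37456298²·(1 − 0.11310124)·390.6/1345 = 0.036135469.
Sum = 4.9783872.
SE = √(4.9783872) = 2.23.

2.23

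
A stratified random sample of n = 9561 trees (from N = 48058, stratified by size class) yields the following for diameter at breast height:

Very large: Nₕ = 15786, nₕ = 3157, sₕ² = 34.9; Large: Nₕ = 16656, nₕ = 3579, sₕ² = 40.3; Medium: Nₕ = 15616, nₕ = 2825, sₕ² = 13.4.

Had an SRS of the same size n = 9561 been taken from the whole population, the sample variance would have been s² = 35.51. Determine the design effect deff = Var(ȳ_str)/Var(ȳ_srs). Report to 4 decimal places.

0.8156

Var(ȳ_str) = Σ Wₕ²(1−fₕ)sₕ²/nₕ with Wₕ = Nₕ/48058:
  Very large: (15786/48058)²·(1−3157/15786)·34.9/3157 = 9.5424638 × 10^-4
  Large: (16656/48058)²·(1−3579/16656)·40.3/3579 = 0.0010619175
  Medium: (15616/48058)²·(1−2825/15616)·13.4/2825 = 4.1023174 × 10^-4
  → Var(ȳ_str) = 0.0024263956.
Var(ȳ_srs) = (1 − 9561/48058)·35.51/9561 = 0.0029751478.
deff = 0.0024263956 / 0.0029751478 = 0.8156.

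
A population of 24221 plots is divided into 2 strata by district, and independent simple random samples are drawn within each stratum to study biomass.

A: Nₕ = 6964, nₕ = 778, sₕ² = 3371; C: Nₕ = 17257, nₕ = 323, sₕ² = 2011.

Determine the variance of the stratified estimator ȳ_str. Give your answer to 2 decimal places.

Var(ȳ_str) = Σₕ Wₕ²(1 − fₕ)sₕ²/nₕ with Wₕ = Nₕ/N, N = 24221.
A: Wₕ = 0.28751910; term = 0.28751910²·(1 − 0.11171740)·3371/778 = 0.31817327.
C: Wₕ = 0.71248090; term = 0.71248090²·(1 − 0.01871704)·2011/323 = 3.1013463.
Sum = 3.4195196.

3.42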